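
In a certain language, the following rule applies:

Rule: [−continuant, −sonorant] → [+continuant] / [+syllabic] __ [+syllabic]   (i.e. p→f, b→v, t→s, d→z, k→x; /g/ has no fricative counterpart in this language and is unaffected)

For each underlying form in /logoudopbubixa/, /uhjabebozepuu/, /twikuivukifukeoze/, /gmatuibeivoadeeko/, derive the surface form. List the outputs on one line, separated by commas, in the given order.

/logoudopbubixa/: /d/ is a stop between vowels /u/ and /o/, so it spirantizes to the fricative [z]. /b/ is a stop between vowels /u/ and /i/, so it spirantizes to the fricative [v]. → [logouzopbuvixa].
/uhjabebozepuu/: /b/ is a stop between vowels /a/ and /e/, so it spirantizes to the fricative [v]. /b/ is a stop between vowels /e/ and /o/, so it spirantizes to the fricative [v]. /p/ is a stop between vowels /e/ and /u/, so it spirantizes to the fricative [f]. → [uhjavevozefuu].
/twikuivukifukeoze/: /k/ is a stop between vowels /i/ and /u/, so it spirantizes to the fricative [x]. /k/ is a stop between vowels /u/ and /i/, so it spirantizes to the fricative [x]. /k/ is a stop between vowels /u/ and /e/, so it spirantizes to the fricative [x]. → [twixuivuxifuxeoze].
/gmatuibeivoadeeko/: /t/ is a stop between vowels /a/ and /u/, so it spirantizes to the fricative [s]. /b/ is a stop between vowels /i/ and /e/, so it spirantizes to the fricative [v]. /d/ is a stop between vowels /a/ and /e/, so it spirantizes to the fricative [z]. /k/ is a stop between vowels /e/ and /o/, so it spirantizes to the fricative [x]. → [gmasuiveivoazeexo].

logouzopbuvixa, uhjavevozefuu, twixuivuxifuxeoze, gmasuiveivoazeexo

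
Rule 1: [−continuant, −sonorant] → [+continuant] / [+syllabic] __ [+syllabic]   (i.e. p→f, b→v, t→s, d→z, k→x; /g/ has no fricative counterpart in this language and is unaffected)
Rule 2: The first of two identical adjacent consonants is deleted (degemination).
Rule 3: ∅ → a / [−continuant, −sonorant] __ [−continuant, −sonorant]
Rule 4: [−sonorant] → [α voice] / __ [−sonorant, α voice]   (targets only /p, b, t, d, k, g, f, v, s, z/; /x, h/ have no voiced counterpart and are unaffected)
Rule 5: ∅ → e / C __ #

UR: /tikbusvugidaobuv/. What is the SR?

Rule 1 (intervocalic spirantization): /d/ is a stop between vowels /i/ and /a/, so it spirantizes to the fricative [z]. /b/ is a stop between vowels /o/ and /u/, so it spirantizes to the fricative [v]. /tikbusvugidaobuv/ → tikbusvugizaovuv.
Rule 2 (degemination): no segment meets the environment; /tikbusvugizaovuv/ is unchanged.
Rule 3 (stop-cluster a-epenthesis): /k/ and /b/ form a stop–stop cluster, so [a] is inserted between them. /tikbusvugizaovuv/ → tikabusvugizaovuv.
Rule 4 (regressive voicing assimilation): /s/ precedes the voiced obstruent /v/, so it voices to [z] by assimilation. /tikabusvugizaovuv/ → tikabuzvugizaovuv.
Rule 5 (final e-epenthesis): the form ends in the consonant /v/, so [e] is inserted word-finally. /tikabuzvugizaovuv/ → tikabuzvugizaovuve.

tikabuzvugizaovuve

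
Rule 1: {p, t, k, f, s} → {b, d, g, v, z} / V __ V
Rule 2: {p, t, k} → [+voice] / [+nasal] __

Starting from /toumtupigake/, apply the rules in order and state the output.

Rule 1 (intervocalic voicing): /p/ is a voiceless obstruent between vowels /u/ and /i/, so it voices to [b]. /k/ is a voiceless obstruent between vowels /a/ and /e/, so it voices to [g]. /toumtupigake/ → toumtubigage.
Rule 2 (post-nasal voicing): /t/ is a voiceless stop immediately after the nasal /m/, so it voices to [d]. /toumtubigage/ → toumdubigage.

toumdubigage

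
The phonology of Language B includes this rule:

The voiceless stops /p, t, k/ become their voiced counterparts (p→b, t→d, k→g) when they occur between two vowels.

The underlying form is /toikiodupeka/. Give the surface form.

Scanning /toikiodupeka/: /t/ at position 1 is not in the conditioning environment; /k/ is a voiceless stop between vowels /i/ and /i/, so it voices to [g]; /p/ is a voiceless stop between vowels /u/ and /e/, so it voices to [b]; /k/ is a voiceless stop between vowels /e/ and /a/, so it voices to [g].
Result: [toigiodubega].

toigiodubega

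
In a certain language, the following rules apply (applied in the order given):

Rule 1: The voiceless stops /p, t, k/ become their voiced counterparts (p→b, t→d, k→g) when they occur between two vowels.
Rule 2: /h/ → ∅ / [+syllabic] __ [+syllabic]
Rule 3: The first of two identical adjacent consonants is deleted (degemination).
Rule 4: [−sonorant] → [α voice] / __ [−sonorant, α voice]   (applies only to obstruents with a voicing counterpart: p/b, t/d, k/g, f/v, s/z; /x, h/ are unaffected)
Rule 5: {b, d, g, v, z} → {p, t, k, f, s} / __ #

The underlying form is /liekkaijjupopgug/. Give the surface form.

liekaijubobguk

Rule 1 (intervocalic voicing): /p/ is a voiceless stop between vowels /u/ and /o/, so it voices to [b]. /liekkaijjupopgug/ → liekkaijjubopgug.
Rule 2 (intervocalic h-deletion): no segment meets the environment; /liekkaijjubopgug/ is unchanged.
Rule 3 (degemination): /kk/ is a geminate; the first /k/ deletes. /jj/ is a geminate; the first /j/ deletes. /liekkaijjubopgug/ → liekaijubopgug.
Rule 4 (regressive voicing assimilation): /p/ precedes the voiced obstruent /g/, so it voices to [b] by assimilation. /liekaijubopgug/ → liekaijubobgug.
Rule 5 (final devoicing): /g/ is a voiced obstruent in word-final position, so it devoices to [k]. /liekaijubobgug/ → liekaijubobguk.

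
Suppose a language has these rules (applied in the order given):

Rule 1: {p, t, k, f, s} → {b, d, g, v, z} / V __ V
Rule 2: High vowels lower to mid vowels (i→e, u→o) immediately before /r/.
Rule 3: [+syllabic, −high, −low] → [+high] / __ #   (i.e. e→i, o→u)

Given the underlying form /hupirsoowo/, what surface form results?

Rule 1 (intervocalic voicing): /p/ is a voiceless obstruent between vowels /u/ and /i/, so it voices to [b]. /hupirsoowo/ → hubirsoowo.
Rule 2 (pre-rhotic lowering): /i/ is a high vowel immediately before /r/, so it lowers to [e]. /hubirsoowo/ → hubersoowo.
Rule 3 (final vowel raising): /o/ is a mid vowel in word-final position, so it raises to [u]. /hubersoowo/ → hubersoowu.

hubersoowu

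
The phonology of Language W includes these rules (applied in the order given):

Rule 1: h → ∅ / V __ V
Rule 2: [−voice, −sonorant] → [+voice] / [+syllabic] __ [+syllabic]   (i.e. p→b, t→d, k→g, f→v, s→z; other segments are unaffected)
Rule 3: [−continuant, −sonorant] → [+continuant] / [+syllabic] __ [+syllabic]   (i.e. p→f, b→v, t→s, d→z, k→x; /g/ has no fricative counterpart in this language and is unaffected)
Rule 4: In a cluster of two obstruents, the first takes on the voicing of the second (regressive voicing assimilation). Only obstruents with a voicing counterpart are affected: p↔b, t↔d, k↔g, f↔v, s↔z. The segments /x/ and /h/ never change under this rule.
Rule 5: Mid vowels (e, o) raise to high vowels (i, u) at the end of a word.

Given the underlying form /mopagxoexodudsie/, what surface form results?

Rule 1 (intervocalic h-deletion): no segment meets the environment; /mopagxoexodudsie/ is unchanged.
Rule 2 (intervocalic voicing): /p/ is a voiceless obstruent between vowels /o/ and /a/, so it voices to [b]. /mopagxoexodudsie/ → mobagxoexodudsie.
Rule 3 (intervocalic spirantization): /b/ is a stop between vowels /o/ and /a/, so it spirantizes to the fricative [v]. /d/ is a stop between vowels /o/ and /u/, so it spirantizes to the fricative [z]. /mobagxoexodudsie/ → movagxoexozudsie.
Rule 4 (regressive voicing assimilation): /g/ precedes the voiceless obstruent /x/, so it devoices to [k] by assimilation. /d/ precedes the voiceless obstruent /s/, so it devoices to [t] by assimilation. /movagxoexozudsie/ → movakxoexozutsie.
Rule 5 (final vowel raising): /e/ is a mid vowel in word-final position, so it raises to [i]. /movakxoexozutsie/ → movakxoexozutsii.

movakxoexozutsii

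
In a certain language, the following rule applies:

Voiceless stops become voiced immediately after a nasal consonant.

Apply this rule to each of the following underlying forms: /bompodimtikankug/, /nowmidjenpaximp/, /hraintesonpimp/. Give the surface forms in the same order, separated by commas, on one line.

/bompodimtikankug/: /p/ is a voiceless stop immediately after the nasal /m/, so it voices to [b]. /t/ is a voiceless stop immediately after the nasal /m/, so it voices to [d]. /k/ is a voiceless stop immediately after the nasal /n/, so it voices to [g]. → [bombodimdikangug].
/nowmidjenpaximp/: /p/ is a voiceless stop immediately after the nasal /n/, so it voices to [b]. /p/ is a voiceless stop immediately after the nasal /m/, so it voices to [b]. → [nowmidjenbaximb].
/hraintesonpimp/: /t/ is a voiceless stop immediately after the nasal /n/, so it voices to [d]. /p/ is a voiceless stop immediately after the nasal /n/, so it voices to [b]. /p/ is a voiceless stop immediately after the nasal /m/, so it voices to [b]. → [hraindesonbimb].

bombodimdikangug, nowmidjenbaximb, hraindesonbimb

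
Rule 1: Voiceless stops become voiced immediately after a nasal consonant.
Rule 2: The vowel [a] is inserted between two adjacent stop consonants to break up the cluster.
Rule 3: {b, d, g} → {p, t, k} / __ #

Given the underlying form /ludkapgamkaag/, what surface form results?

Rule 1 (post-nasal voicing): /k/ is a voiceless stop immediately after the nasal /m/, so it voices to [g]. /ludkapgamkaag/ → ludkapgamgaag.
Rule 2 (stop-cluster a-epenthesis): /d/ and /k/ form a stop–stop cluster, so [a] is inserted between them. /p/ and /g/ form a stop–stop cluster, so [a] is inserted between them. /ludkapgamgaag/ → ludakapagamgaag.
Rule 3 (final devoicing): /g/ is a voiced stop in word-final position, so it devoices to [k]. /ludakapagamgaag/ → ludakapagamgaak.

ludakapagamgaak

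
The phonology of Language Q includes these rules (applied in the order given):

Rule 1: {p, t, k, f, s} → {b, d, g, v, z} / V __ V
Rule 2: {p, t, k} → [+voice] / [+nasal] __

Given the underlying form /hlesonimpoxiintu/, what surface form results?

hlezonimboxiindu

Rule 1 (intervocalic voicing): /s/ is a voiceless obstruent between vowels /e/ and /o/, so it voices to [z]. /hlesonimpoxiintu/ → hlezonimpoxiintu.
Rule 2 (post-nasal voicing): /p/ is a voiceless stop immediately after the nasal /m/, so it voices to [b]. /t/ is a voiceless stop immediately after the nasal /n/, so it voices to [d]. /hlezonimpoxiintu/ → hlezonimboxiindu.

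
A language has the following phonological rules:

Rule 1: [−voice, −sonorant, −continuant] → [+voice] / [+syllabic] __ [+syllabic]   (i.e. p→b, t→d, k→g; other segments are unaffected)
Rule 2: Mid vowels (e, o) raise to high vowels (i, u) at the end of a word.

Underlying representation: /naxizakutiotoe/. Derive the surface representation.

naxizagudiodoi

Rule 1 (intervocalic voicing): /k/ is a voiceless stop between vowels /a/ and /u/, so it voices to [g]. /t/ is a voiceless stop between vowels /u/ and /i/, so it voices to [d]. /t/ is a voiceless stop between vowels /o/ and /o/, so it voices to [d]. /naxizakutiotoe/ → naxizagudiodoe.
Rule 2 (final vowel raising): /e/ is a mid vowel in word-final position, so it raises to [i]. /naxizagudiodoe/ → naxizagudiodoi.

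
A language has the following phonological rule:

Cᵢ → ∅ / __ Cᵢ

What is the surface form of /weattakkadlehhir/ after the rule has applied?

/tt/ is a geminate; the first /t/ deletes.
/kk/ is a geminate; the first /k/ deletes.
/hh/ is a geminate; the first /h/ deletes.
The other instances of /w/, /t/, /k/, /d/, /l/, /h/, /r/ do not occur in the required environment and remain unchanged.
Surface form: [weatakadlehir].

weatakadlehir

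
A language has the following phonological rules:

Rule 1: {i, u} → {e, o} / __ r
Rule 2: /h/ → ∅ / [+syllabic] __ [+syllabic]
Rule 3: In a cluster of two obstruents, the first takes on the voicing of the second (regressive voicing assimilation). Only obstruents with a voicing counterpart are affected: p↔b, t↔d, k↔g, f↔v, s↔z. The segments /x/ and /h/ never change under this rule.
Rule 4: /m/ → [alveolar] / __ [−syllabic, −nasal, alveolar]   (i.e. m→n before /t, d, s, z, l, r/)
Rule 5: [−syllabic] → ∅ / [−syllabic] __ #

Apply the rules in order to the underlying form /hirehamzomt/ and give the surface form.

hereanzon

Rule 1 (pre-rhotic lowering): /i/ is a high vowel immediately before /r/, so it lowers to [e]. /hirehamzomt/ → herehamzomt.
Rule 2 (intervocalic h-deletion): /h/ occurs between vowels /e/ and /a/, so it deletes. /herehamzomt/ → hereamzomt.
Rule 3 (regressive voicing assimilation): no segment meets the environment; /hereamzomt/ is unchanged.
Rule 4 (nasal place assimilation): /m/ precedes the alveolar consonant /z/, so it assimilates in place to [n]. /m/ precedes the alveolar consonant /t/, so it assimilates in place to [n]. /hereamzomt/ → hereanzont.
Rule 5 (final cluster simplification): /t/ is the second consonant of a word-final cluster /nt/, so it deletes. /hereanzont/ → hereanzon.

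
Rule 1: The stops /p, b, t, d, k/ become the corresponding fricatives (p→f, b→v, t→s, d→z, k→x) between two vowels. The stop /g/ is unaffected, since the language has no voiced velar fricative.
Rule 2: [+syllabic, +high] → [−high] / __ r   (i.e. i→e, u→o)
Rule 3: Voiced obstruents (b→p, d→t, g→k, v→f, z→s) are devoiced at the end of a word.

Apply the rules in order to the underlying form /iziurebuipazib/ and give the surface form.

iziorevuifazip

Rule 1 (intervocalic spirantization): /b/ is a stop between vowels /e/ and /u/, so it spirantizes to the fricative [v]. /p/ is a stop between vowels /i/ and /a/, so it spirantizes to the fricative [f]. /iziurebuipazib/ → iziurevuifazib.
Rule 2 (pre-rhotic lowering): /u/ is a high vowel immediately before /r/, so it lowers to [o]. /iziurevuifazib/ → iziorevuifazib.
Rule 3 (final devoicing): /b/ is a voiced obstruent in word-final position, so it devoices to [p]. /iziorevuifazib/ → iziorevuifazip.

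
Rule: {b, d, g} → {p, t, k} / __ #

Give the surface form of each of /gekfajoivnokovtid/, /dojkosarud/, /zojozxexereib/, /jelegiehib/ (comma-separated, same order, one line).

gekfajoivnokovtit, dojkosarut, zojozxexereip, jelegiehip

/gekfajoivnokovtid/: /d/ is a voiced stop in word-final position, so it devoices to [t]. → [gekfajoivnokovtit].
/dojkosarud/: /d/ is a voiced stop in word-final position, so it devoices to [t]. → [dojkosarut].
/zojozxexereib/: /b/ is a voiced stop in word-final position, so it devoices to [p]. → [zojozxexereip].
/jelegiehib/: /b/ is a voiced stop in word-final position, so it devoices to [p]. → [jelegiehip].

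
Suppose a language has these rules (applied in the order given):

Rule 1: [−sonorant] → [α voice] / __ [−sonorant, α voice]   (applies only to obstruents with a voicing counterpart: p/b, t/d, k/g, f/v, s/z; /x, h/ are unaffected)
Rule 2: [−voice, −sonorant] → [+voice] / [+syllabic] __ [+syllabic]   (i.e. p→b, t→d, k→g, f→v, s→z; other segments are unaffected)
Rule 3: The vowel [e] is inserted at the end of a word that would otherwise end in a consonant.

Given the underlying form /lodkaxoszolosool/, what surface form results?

Rule 1 (regressive voicing assimilation): /d/ precedes the voiceless obstruent /k/, so it devoices to [t] by assimilation. /s/ precedes the voiced obstruent /z/, so it voices to [z] by assimilation. /lodkaxoszolosool/ → lotkaxozzolosool.
Rule 2 (intervocalic voicing): /s/ is a voiceless obstruent between vowels /o/ and /o/, so it voices to [z]. /lotkaxozzolosool/ → lotkaxozzolozool.
Rule 3 (final e-epenthesis): the form ends in the consonant /l/, so [e] is inserted word-finally. /lotkaxozzolozool/ → lotkaxozzolozoole.

lotkaxozzolozoole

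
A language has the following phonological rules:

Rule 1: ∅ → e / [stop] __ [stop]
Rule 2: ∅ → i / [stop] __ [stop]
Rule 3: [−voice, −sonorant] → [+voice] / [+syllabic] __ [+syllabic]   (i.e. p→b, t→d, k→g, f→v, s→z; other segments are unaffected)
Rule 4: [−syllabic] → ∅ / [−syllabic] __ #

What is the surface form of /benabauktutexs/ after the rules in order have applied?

Rule 1 (stop-cluster e-epenthesis): /k/ and /t/ form a stop–stop cluster, so [e] is inserted between them. /benabauktutexs/ → benabauketutexs.
Rule 2 (stop-cluster i-epenthesis): no segment meets the environment; /benabauketutexs/ is unchanged.
Rule 3 (intervocalic voicing): /k/ is a voiceless obstruent between vowels /u/ and /e/, so it voices to [g]. /t/ is a voiceless obstruent between vowels /e/ and /u/, so it voices to [d]. /t/ is a voiceless obstruent between vowels /u/ and /e/, so it voices to [d]. /benabauketutexs/ → benabaugedudexs.
Rule 4 (final cluster simplification): /s/ is the second consonant of a word-final cluster /xs/, so it deletes. /benabaugedudexs/ → benabaugedudex.

benabaugedudex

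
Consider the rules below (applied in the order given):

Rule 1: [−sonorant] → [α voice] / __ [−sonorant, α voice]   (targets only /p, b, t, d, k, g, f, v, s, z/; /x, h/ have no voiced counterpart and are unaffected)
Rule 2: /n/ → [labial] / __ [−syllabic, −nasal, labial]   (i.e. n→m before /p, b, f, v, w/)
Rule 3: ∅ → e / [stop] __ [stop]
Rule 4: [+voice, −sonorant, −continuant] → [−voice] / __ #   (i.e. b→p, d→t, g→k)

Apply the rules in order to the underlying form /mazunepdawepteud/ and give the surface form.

mazunebedawepeteut

Rule 1 (regressive voicing assimilation): /p/ precedes the voiced obstruent /d/, so it voices to [b] by assimilation. /mazunepdawepteud/ → mazunebdawepteud.
Rule 2 (nasal place assimilation): no segment meets the environment; /mazunebdawepteud/ is unchanged.
Rule 3 (stop-cluster e-epenthesis): /b/ and /d/ form a stop–stop cluster, so [e] is inserted between them. /p/ and /t/ form a stop–stop cluster, so [e] is inserted between them. /mazunebdawepteud/ → mazunebedawepeteud.
Rule 4 (final devoicing): /d/ is a voiced stop in word-final position, so it devoices to [t]. /mazunebedawepeteud/ → mazunebedawepeteut.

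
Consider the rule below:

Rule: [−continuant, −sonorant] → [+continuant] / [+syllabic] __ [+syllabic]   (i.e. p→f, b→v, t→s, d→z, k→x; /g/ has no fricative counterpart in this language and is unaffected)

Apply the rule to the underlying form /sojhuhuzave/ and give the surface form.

No segment of /sojhuhuzave/ meets the structural description of the rule, so the form surfaces unchanged.

sojhuhuzave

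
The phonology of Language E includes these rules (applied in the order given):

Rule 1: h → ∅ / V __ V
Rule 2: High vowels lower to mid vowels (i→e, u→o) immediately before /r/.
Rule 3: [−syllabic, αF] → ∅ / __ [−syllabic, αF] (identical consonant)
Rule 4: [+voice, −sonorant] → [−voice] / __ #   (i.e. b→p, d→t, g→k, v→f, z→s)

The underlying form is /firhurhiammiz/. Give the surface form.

Rule 1 (intervocalic h-deletion): no segment meets the environment; /firhurhiammiz/ is unchanged.
Rule 2 (pre-rhotic lowering): /i/ is a high vowel immediately before /r/, so it lowers to [e]. /u/ is a high vowel immediately before /r/, so it lowers to [o]. /firhurhiammiz/ → ferhorhiammiz.
Rule 3 (degemination): /mm/ is a geminate; the first /m/ deletes. /ferhorhiammiz/ → ferhorhiamiz.
Rule 4 (final devoicing): /z/ is a voiced obstruent in word-final position, so it devoices to [s]. /ferhorhiamiz/ → ferhorhiamis.

ferhorhiamis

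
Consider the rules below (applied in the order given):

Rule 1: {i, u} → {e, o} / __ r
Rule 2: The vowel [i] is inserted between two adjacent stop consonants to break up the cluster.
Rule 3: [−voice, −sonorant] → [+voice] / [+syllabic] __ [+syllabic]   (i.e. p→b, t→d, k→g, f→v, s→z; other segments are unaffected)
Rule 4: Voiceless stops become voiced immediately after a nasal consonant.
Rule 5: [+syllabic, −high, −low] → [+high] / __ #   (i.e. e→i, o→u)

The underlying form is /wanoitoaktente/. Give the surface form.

wanoidoagidendi

Rule 1 (pre-rhotic lowering): no segment meets the environment; /wanoitoaktente/ is unchanged.
Rule 2 (stop-cluster i-epenthesis): /k/ and /t/ form a stop–stop cluster, so [i] is inserted between them. /wanoitoaktente/ → wanoitoakitente.
Rule 3 (intervocalic voicing): /t/ is a voiceless obstruent between vowels /i/ and /o/, so it voices to [d]. /k/ is a voiceless obstruent between vowels /a/ and /i/, so it voices to [g]. /t/ is a voiceless obstruent between vowels /i/ and /e/, so it voices to [d]. /wanoitoakitente/ → wanoidoagidente.
Rule 4 (post-nasal voicing): /t/ is a voiceless stop immediately after the nasal /n/, so it voices to [d]. /wanoidoagidente/ → wanoidoagidende.
Rule 5 (final vowel raising): /e/ is a mid vowel in word-final position, so it raises to [i]. /wanoidoagidende/ → wanoidoagidendi.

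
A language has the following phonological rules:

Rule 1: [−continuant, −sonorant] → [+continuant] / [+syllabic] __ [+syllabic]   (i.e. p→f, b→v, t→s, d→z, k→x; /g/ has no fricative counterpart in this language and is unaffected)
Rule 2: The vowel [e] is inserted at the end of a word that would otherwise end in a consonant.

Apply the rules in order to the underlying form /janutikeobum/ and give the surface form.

janusixeovume

Rule 1 (intervocalic spirantization): /t/ is a stop between vowels /u/ and /i/, so it spirantizes to the fricative [s]. /k/ is a stop between vowels /i/ and /e/, so it spirantizes to the fricative [x]. /b/ is a stop between vowels /o/ and /u/, so it spirantizes to the fricative [v]. /janutikeobum/ → janusixeovum.
Rule 2 (final e-epenthesis): the form ends in the consonant /m/, so [e] is inserted word-finally. /janusixeovum/ → janusixeovume.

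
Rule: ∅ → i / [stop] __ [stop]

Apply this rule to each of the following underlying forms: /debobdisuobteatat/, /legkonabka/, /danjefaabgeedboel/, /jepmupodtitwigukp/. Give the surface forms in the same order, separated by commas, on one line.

/debobdisuobteatat/: /b/ and /d/ form a stop–stop cluster, so [i] is inserted between them. /b/ and /t/ form a stop–stop cluster, so [i] is inserted between them. → [debobidisuobiteatat].
/legkonabka/: /g/ and /k/ form a stop–stop cluster, so [i] is inserted between them. /b/ and /k/ form a stop–stop cluster, so [i] is inserted between them. → [legikonabika].
/danjefaabgeedboel/: /b/ and /g/ form a stop–stop cluster, so [i] is inserted between them. /d/ and /b/ form a stop–stop cluster, so [i] is inserted between them. → [danjefaabigeediboel].
/jepmupodtitwigukp/: /d/ and /t/ form a stop–stop cluster, so [i] is inserted between them. /k/ and /p/ form a stop–stop cluster, so [i] is inserted between them. → [jepmupodititwigukip].

debobidisuobiteatat, legikonabika, danjefaabigeediboel, jepmupodititwigukip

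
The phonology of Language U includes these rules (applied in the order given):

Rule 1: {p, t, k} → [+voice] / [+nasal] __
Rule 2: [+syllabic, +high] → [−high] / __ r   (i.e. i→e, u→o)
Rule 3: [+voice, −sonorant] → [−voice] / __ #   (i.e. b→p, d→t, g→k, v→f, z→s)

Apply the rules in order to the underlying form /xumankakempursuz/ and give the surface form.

xumangakemborsus

Rule 1 (post-nasal voicing): /k/ is a voiceless stop immediately after the nasal /n/, so it voices to [g]. /p/ is a voiceless stop immediately after the nasal /m/, so it voices to [b]. /xumankakempursuz/ → xumangakembursuz.
Rule 2 (pre-rhotic lowering): /u/ is a high vowel immediately before /r/, so it lowers to [o]. /xumangakembursuz/ → xumangakemborsuz.
Rule 3 (final devoicing): /z/ is a voiced obstruent in word-final position, so it devoices to [s]. /xumangakemborsuz/ → xumangakemborsus.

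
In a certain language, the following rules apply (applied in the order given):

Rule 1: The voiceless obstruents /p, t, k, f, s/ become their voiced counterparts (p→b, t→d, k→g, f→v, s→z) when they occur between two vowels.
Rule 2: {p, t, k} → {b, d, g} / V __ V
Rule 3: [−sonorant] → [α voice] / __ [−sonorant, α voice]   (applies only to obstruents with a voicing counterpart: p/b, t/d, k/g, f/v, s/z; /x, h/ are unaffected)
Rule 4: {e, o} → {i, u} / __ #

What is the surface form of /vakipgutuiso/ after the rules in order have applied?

vagibguduizu

Rule 1 (intervocalic voicing): /k/ is a voiceless obstruent between vowels /a/ and /i/, so it voices to [g]. /t/ is a voiceless obstruent between vowels /u/ and /u/, so it voices to [d]. /s/ is a voiceless obstruent between vowels /i/ and /o/, so it voices to [z]. /vakipgutuiso/ → vagipguduizo.
Rule 2 (intervocalic voicing): no segment meets the environment; /vagipguduizo/ is unchanged.
Rule 3 (regressive voicing assimilation): /p/ precedes the voiced obstruent /g/, so it voices to [b] by assimilation. /vagipguduizo/ → vagibguduizo.
Rule 4 (final vowel raising): /o/ is a mid vowel in word-final position, so it raises to [u]. /vagibguduizo/ → vagibguduizu.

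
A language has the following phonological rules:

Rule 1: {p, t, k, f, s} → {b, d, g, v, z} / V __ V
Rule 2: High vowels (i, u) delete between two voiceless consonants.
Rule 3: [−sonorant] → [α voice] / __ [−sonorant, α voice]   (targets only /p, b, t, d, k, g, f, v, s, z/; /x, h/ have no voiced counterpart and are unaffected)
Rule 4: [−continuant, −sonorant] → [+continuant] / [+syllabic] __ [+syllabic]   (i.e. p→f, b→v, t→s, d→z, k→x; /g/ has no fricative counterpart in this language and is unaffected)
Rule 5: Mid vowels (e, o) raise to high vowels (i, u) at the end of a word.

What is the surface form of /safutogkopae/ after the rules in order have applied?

savuzokkovai

Rule 1 (intervocalic voicing): /f/ is a voiceless obstruent between vowels /a/ and /u/, so it voices to [v]. /t/ is a voiceless obstruent between vowels /u/ and /o/, so it voices to [d]. /p/ is a voiceless obstruent between vowels /o/ and /a/, so it voices to [b]. /safutogkopae/ → savudogkobae.
Rule 2 (high vowel syncope): no segment meets the environment; /savudogkobae/ is unchanged.
Rule 3 (regressive voicing assimilation): /g/ precedes the voiceless obstruent /k/, so it devoices to [k] by assimilation. /savudogkobae/ → savudokkobae.
Rule 4 (intervocalic spirantization): /d/ is a stop between vowels /u/ and /o/, so it spirantizes to the fricative [z]. /b/ is a stop between vowels /o/ and /a/, so it spirantizes to the fricative [v]. /savudokkobae/ → savuzokkovae.
Rule 5 (final vowel raising): /e/ is a mid vowel in word-final position, so it raises to [i]. /savuzokkovae/ → savuzokkovai.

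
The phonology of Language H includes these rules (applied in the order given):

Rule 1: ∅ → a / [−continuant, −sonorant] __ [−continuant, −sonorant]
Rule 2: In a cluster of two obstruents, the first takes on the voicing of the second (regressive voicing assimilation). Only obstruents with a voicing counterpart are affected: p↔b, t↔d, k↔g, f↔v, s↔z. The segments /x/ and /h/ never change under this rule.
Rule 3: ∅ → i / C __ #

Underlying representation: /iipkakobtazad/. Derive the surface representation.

Rule 1 (stop-cluster a-epenthesis): /p/ and /k/ form a stop–stop cluster, so [a] is inserted between them. /b/ and /t/ form a stop–stop cluster, so [a] is inserted between them. /iipkakobtazad/ → iipakakobatazad.
Rule 2 (regressive voicing assimilation): no segment meets the environment; /iipakakobatazad/ is unchanged.
Rule 3 (final i-epenthesis): the form ends in the consonant /d/, so [i] is inserted word-finally. /iipakakobatazad/ → iipakakobatazadi.

iipakakobatazadi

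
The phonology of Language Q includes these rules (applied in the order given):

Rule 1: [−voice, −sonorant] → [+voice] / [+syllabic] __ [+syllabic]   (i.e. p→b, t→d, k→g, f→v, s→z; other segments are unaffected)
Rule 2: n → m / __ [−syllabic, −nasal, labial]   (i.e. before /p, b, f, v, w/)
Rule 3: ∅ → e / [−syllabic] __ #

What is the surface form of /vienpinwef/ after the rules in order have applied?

viempimwefe

Rule 1 (intervocalic voicing): no segment meets the environment; /vienpinwef/ is unchanged.
Rule 2 (nasal place assimilation): /n/ precedes the labial consonant /p/, so it assimilates in place to [m]. /n/ precedes the labial consonant /w/, so it assimilates in place to [m]. /vienpinwef/ → viempimwef.
Rule 3 (final e-epenthesis): the form ends in the consonant /f/, so [e] is inserted word-finally. /viempimwef/ → viempimwefe.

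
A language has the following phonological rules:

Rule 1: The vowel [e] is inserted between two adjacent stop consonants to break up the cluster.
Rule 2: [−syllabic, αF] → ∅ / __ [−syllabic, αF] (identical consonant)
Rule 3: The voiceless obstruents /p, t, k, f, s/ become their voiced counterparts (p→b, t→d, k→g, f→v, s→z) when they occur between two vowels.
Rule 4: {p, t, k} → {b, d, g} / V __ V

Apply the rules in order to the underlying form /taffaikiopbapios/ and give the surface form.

tavaigiobebabios

Rule 1 (stop-cluster e-epenthesis): /p/ and /b/ form a stop–stop cluster, so [e] is inserted between them. /taffaikiopbapios/ → taffaikiopebapios.
Rule 2 (degemination): /ff/ is a geminate; the first /f/ deletes. /taffaikiopebapios/ → tafaikiopebapios.
Rule 3 (intervocalic voicing): /f/ is a voiceless obstruent between vowels /a/ and /a/, so it voices to [v]. /k/ is a voiceless obstruent between vowels /i/ and /i/, so it voices to [g]. /p/ is a voiceless obstruent between vowels /o/ and /e/, so it voices to [b]. /p/ is a voiceless obstruent between vowels /a/ and /i/, so it voices to [b]. /tafaikiopebapios/ → tavaigiobebabios.
Rule 4 (intervocalic voicing): no segment meets the environment; /tavaigiobebabios/ is unchanged.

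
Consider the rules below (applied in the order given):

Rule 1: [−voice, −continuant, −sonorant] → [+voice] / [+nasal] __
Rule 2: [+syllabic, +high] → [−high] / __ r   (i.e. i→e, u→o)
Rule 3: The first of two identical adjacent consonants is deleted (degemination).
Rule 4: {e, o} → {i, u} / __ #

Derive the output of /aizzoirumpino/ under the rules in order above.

aizoerumbinu

Rule 1 (post-nasal voicing): /p/ is a voiceless stop immediately after the nasal /m/, so it voices to [b]. /aizzoirumpino/ → aizzoirumbino.
Rule 2 (pre-rhotic lowering): /i/ is a high vowel immediately before /r/, so it lowers to [e]. /aizzoirumbino/ → aizzoerumbino.
Rule 3 (degemination): /zz/ is a geminate; the first /z/ deletes. /aizzoerumbino/ → aizoerumbino.
Rule 4 (final vowel raising): /o/ is a mid vowel in word-final position, so it raises to [u]. /aizoerumbino/ → aizoerumbinu.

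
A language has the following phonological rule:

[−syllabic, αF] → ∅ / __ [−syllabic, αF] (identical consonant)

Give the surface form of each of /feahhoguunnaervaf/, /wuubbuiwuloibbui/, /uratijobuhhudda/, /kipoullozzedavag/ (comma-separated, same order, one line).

feahoguunaervaf, wuubuiwuloibui, uratijobuhuda, kipoulozedavag

/feahhoguunnaervaf/: /hh/ is a geminate; the first /h/ deletes. /nn/ is a geminate; the first /n/ deletes. → [feahoguunaervaf].
/wuubbuiwuloibbui/: /bb/ is a geminate; the first /b/ deletes. /bb/ is a geminate; the first /b/ deletes. → [wuubuiwuloibui].
/uratijobuhhudda/: /hh/ is a geminate; the first /h/ deletes. /dd/ is a geminate; the first /d/ deletes. → [uratijobuhuda].
/kipoullozzedavag/: /ll/ is a geminate; the first /l/ deletes. /zz/ is a geminate; the first /z/ deletes. → [kipoulozedavag].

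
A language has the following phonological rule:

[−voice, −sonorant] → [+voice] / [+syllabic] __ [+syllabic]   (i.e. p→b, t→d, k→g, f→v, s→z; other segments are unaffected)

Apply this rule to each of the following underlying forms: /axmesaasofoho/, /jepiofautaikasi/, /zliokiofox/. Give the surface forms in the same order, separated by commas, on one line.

axmezaazovoho, jebiovaudaigazi, zliogiovox

/axmesaasofoho/: /s/ is a voiceless obstruent between vowels /e/ and /a/, so it voices to [z]. /s/ is a voiceless obstruent between vowels /a/ and /o/, so it voices to [z]. /f/ is a voiceless obstruent between vowels /o/ and /o/, so it voices to [v]. → [axmezaazovoho].
/jepiofautaikasi/: /p/ is a voiceless obstruent between vowels /e/ and /i/, so it voices to [b]. /f/ is a voiceless obstruent between vowels /o/ and /a/, so it voices to [v]. /t/ is a voiceless obstruent between vowels /u/ and /a/, so it voices to [d]. /k/ is a voiceless obstruent between vowels /i/ and /a/, so it voices to [g]. /s/ is a voiceless obstruent between vowels /a/ and /i/, so it voices to [z]. → [jebiovaudaigazi].
/zliokiofox/: /k/ is a voiceless obstruent between vowels /o/ and /i/, so it voices to [g]. /f/ is a voiceless obstruent between vowels /o/ and /o/, so it voices to [v]. → [zliogiovox].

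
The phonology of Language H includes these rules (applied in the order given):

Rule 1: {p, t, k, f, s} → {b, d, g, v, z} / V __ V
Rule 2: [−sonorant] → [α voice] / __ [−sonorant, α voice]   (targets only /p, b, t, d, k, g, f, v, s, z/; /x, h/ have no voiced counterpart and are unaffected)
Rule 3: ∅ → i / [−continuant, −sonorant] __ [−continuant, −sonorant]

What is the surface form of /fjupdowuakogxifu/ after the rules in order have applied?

fjubidowuagokxivu

Rule 1 (intervocalic voicing): /k/ is a voiceless obstruent between vowels /a/ and /o/, so it voices to [g]. /f/ is a voiceless obstruent between vowels /i/ and /u/, so it voices to [v]. /fjupdowuakogxifu/ → fjupdowuagogxivu.
Rule 2 (regressive voicing assimilation): /p/ precedes the voiced obstruent /d/, so it voices to [b] by assimilation. /g/ precedes the voiceless obstruent /x/, so it devoices to [k] by assimilation. /fjupdowuagogxivu/ → fjubdowuagokxivu.
Rule 3 (stop-cluster i-epenthesis): /b/ and /d/ form a stop–stop cluster, so [i] is inserted between them. /fjubdowuagokxivu/ → fjubidowuagokxivu.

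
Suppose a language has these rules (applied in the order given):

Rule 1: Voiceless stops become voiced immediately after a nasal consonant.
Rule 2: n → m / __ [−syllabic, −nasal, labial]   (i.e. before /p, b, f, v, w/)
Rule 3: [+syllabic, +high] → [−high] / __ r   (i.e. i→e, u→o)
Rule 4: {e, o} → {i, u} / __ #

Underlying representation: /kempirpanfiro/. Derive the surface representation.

kemberpamferu

Rule 1 (post-nasal voicing): /p/ is a voiceless stop immediately after the nasal /m/, so it voices to [b]. /kempirpanfiro/ → kembirpanfiro.
Rule 2 (nasal place assimilation): /n/ precedes the labial consonant /f/, so it assimilates in place to [m]. /kembirpanfiro/ → kembirpamfiro.
Rule 3 (pre-rhotic lowering): /i/ is a high vowel immediately before /r/, so it lowers to [e]. /i/ is a high vowel immediately before /r/, so it lowers to [e]. /kembirpamfiro/ → kemberpamfero.
Rule 4 (final vowel raising): /o/ is a mid vowel in word-final position, so it raises to [u]. /kemberpamfero/ → kemberpamferu.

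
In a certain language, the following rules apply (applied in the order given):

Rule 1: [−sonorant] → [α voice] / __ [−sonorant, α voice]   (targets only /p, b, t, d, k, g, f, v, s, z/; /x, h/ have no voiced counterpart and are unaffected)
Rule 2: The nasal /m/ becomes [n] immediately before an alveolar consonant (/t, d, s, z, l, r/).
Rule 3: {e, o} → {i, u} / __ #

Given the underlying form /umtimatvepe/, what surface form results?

untimadvepi

Rule 1 (regressive voicing assimilation): /t/ precedes the voiced obstruent /v/, so it voices to [d] by assimilation. /umtimatvepe/ → umtimadvepe.
Rule 2 (nasal place assimilation): /m/ precedes the alveolar consonant /t/, so it assimilates in place to [n]. /umtimadvepe/ → untimadvepe.
Rule 3 (final vowel raising): /e/ is a mid vowel in word-final position, so it raises to [i]. /untimadvepe/ → untimadvepi.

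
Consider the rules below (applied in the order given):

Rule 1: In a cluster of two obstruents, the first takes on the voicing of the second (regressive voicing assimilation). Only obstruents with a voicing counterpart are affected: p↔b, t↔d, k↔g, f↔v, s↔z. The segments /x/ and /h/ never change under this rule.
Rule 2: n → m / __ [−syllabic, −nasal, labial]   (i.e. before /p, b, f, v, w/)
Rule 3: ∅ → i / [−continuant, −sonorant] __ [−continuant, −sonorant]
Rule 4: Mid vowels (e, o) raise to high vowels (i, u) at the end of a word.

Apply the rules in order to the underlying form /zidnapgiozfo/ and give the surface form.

zidnabigiosfu

Rule 1 (regressive voicing assimilation): /p/ precedes the voiced obstruent /g/, so it voices to [b] by assimilation. /z/ precedes the voiceless obstruent /f/, so it devoices to [s] by assimilation. /zidnapgiozfo/ → zidnabgiosfo.
Rule 2 (nasal place assimilation): no segment meets the environment; /zidnabgiosfo/ is unchanged.
Rule 3 (stop-cluster i-epenthesis): /b/ and /g/ form a stop–stop cluster, so [i] is inserted between them. /zidnabgiosfo/ → zidnabigiosfo.
Rule 4 (final vowel raising): /o/ is a mid vowel in word-final position, so it raises to [u]. /zidnabigiosfo/ → zidnabigiosfu.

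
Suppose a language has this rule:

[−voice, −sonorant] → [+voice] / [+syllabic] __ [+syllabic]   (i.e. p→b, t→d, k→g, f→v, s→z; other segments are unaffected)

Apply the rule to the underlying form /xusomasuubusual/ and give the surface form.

/s/ is a voiceless obstruent between vowels /u/ and /o/, so it voices to [z].
/s/ is a voiceless obstruent between vowels /a/ and /u/, so it voices to [z].
/s/ is a voiceless obstruent between vowels /u/ and /u/, so it voices to [z].
Surface form: [xuzomazuubuzual].

xuzomazuubuzual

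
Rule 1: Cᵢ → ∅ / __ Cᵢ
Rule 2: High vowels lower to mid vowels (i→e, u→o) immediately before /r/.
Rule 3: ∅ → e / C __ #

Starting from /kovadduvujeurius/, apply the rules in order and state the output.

Rule 1 (degemination): /dd/ is a geminate; the first /d/ deletes. /kovadduvujeurius/ → kovaduvujeurius.
Rule 2 (pre-rhotic lowering): /u/ is a high vowel immediately before /r/, so it lowers to [o]. /kovaduvujeurius/ → kovaduvujeorius.
Rule 3 (final e-epenthesis): the form ends in the consonant /s/, so [e] is inserted word-finally. /kovaduvujeorius/ → kovaduvujeoriuse.

kovaduvujeoriuse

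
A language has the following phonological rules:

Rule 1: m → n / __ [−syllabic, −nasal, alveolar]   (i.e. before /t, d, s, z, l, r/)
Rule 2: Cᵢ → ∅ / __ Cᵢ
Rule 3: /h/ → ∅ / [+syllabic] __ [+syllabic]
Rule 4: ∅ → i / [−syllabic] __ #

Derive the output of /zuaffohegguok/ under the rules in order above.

zuafoeguoki

Rule 1 (nasal place assimilation): no segment meets the environment; /zuaffohegguok/ is unchanged.
Rule 2 (degemination): /ff/ is a geminate; the first /f/ deletes. /gg/ is a geminate; the first /g/ deletes. /zuaffohegguok/ → zuafoheguok.
Rule 3 (intervocalic h-deletion): /h/ occurs between vowels /o/ and /e/, so it deletes. /zuafoheguok/ → zuafoeguok.
Rule 4 (final i-epenthesis): the form ends in the consonant /k/, so [i] is inserted word-finally. /zuafoeguok/ → zuafoeguoki.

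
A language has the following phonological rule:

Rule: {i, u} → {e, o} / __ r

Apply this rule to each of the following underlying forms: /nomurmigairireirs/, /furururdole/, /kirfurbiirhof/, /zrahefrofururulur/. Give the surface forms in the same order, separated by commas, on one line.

/nomurmigairireirs/: /u/ is a high vowel immediately before /r/, so it lowers to [o]. /i/ is a high vowel immediately before /r/, so it lowers to [e]. /i/ is a high vowel immediately before /r/, so it lowers to [e]. /i/ is a high vowel immediately before /r/, so it lowers to [e]. → [nomormigaerereers].
/furururdole/: /u/ is a high vowel immediately before /r/, so it lowers to [o]. /u/ is a high vowel immediately before /r/, so it lowers to [o]. /u/ is a high vowel immediately before /r/, so it lowers to [o]. → [fororordole].
/kirfurbiirhof/: /i/ is a high vowel immediately before /r/, so it lowers to [e]. /u/ is a high vowel immediately before /r/, so it lowers to [o]. /i/ is a high vowel immediately before /r/, so it lowers to [e]. → [kerforbierhof].
/zrahefrofururulur/: /u/ is a high vowel immediately before /r/, so it lowers to [o]. /u/ is a high vowel immediately before /r/, so it lowers to [o]. /u/ is a high vowel immediately before /r/, so it lowers to [o]. → [zrahefrofororulor].

nomormigaerereers, fororordole, kerforbierhof, zrahefrofororulor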